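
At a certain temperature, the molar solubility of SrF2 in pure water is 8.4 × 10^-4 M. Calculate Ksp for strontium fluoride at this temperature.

SrF2(s) ⇌ Sr^2+(aq) + 2 F^-(aq)
For each mole of SrF2 that dissolves: [Sr^2+] = s, [F^-] = 2s.
Ksp = [Sr^2+][F^-]^2
Substituting: Ksp = s(2s)^2 = 4s^3
Ksp = 4 × (8.4 × 10^-4)^3 = 2.4 × 10^-9

2.4 × 10^-9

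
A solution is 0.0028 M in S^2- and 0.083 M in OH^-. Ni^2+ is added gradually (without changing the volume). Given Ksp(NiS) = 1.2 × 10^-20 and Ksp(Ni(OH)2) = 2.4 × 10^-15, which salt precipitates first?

Each salt begins to precipitate when Q = Ksp, i.e. when [Ni^2+] reaches its threshold.
For NiS: 1.2 × 10^-20 = 0.0028 × [Ni^2+]  ⇒  [Ni^2+] = 4.3 × 10^-18 M.
For Ni(OH)2: 2.4 × 10^-15 = (0.083)^2 × [Ni^2+]  ⇒  [Ni^2+] = 3.5 × 10^-13 M.
The salt with the lower threshold [Ni^2+] precipitates first: NiS.

NiS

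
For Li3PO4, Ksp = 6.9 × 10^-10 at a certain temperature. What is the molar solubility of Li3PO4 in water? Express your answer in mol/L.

Li3PO4(s) ⇌ 3 Li^+ + PO4^3-
Ksp = [Li^+]^3[PO4^3-]
For each mole of Li3PO4 that dissolves: [Li^+] = 3s, [PO4^3-] = s.
Substituting: Ksp = (3s)^3s = 27s^4
Solving, s = (6.9 × 10^-10/27)^(1/4) = 2.2 × 10^-3 M

s ≈ 2.2e-3 M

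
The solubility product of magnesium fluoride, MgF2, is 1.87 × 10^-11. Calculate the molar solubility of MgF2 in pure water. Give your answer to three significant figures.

s = 1.67e-4 M

MgF2(s) <=> Mg^2+(aq) + 2 F^-(aq)
Ksp = [Mg^2+][F^-]^2
Let s = molar solubility. Then [Mg^2+] = s and [F^-] = 2s.
Ksp = s(2s)^2 = 4s^3
Solving, s = (1.87 × 10^-11/4)^(1/3) = 1.67 × 10^-4 M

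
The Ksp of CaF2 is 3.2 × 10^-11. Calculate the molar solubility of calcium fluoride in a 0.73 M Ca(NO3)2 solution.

CaF2(s) ⇌ Ca^2+(aq) + 2 F^-(aq)
Ksp = [Ca^2+][F^-]^2
Let s be the molar solubility in this solution. [Ca^2+] = 0.73 + s ≈ 0.73, [F^-] = 2s (since Ca^2+ from Ca(NO3)2 dominates).
Ksp ≈ 0.73 × (2s)^2
s = 3.3 x 10^-6 M
Check: s = 3.3 × 10^-6 ≪ 0.73, so the approximation is valid.

s ≈ 3.3e-6 M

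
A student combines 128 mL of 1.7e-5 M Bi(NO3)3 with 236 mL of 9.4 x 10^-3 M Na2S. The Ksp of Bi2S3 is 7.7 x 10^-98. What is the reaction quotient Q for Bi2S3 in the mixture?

Total volume = 128 + 236 = 364 mL.
[Bi^3+] = 1.7 x 10^-5 × (128/364) = 5.98 x 10^-6 M
[S^2-] = 9.4 × 10^-3 × (236/364) = 6.09 x 10^-3 M
Bi2S3(s) ⇌ 2 Bi^3+(aq) + 3 S^2-(aq), so Q = [Bi^3+]^2[S^2-]^3
Q = (5.98 × 10^-6)^2(6.09 × 10^-3)^3 = 8.1 × 10^-18
Q > Ksp, so Bi2S3 will precipitate.

Q ≈ 8.1e-18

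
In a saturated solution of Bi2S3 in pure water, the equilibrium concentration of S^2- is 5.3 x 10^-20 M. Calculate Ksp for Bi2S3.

1.9 × 10^-97

Bi2S3(s) ⇌ 2 Bi^3+ + 3 S^2-
Stoichiometry gives [Bi^3+] = (2/3)[S^2-] = 3.53 × 10^-20 M.
Ksp = [Bi^3+]^2[S^2-]^3
Ksp = (3.53 × 10^-20)^2 × (5.3 × 10^-20)^3 = 1.9 x 10^-97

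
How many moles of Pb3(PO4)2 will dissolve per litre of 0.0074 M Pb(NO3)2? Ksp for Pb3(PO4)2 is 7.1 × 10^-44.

2.1 × 10^-19 M

Pb3(PO4)2(s) <=> 3 Pb^2+(aq) + 2 PO4^3-(aq)
Ksp = [Pb^2+]^3[PO4^3-]^2
Let s = moles of Pb3(PO4)2 that dissolve per litre. [Pb^2+] = 0.0074 + 3s ≈ 0.0074, [PO4^3-] = 2s (Ksp is small, so little additional dissolves).
Ksp ≈ (0.0074)^3 × (2s)^2
s = 2.1 × 10^-19 M
Check: 3s = 6.3 × 10^-19 ≪ 0.0074, so the approximation is valid.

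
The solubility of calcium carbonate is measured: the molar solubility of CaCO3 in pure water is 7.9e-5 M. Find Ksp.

Ksp ≈ 6.2e-9

CaCO3(s) <=> Ca^2+(aq) + CO3^2-(aq)
Let s = molar solubility. Then [Ca^2+] = s and [CO3^2-] = s.
Ksp = [Ca^2+][CO3^2-]
Ksp = s^2
Ksp = (7.9 × 10^-5)^2 = 6.2 x 10^-9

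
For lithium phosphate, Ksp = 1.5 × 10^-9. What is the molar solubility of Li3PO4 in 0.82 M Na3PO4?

s = 4.1e-4 M

Li3PO4(s) <=> 3 Li^+ + PO4^3-
Ksp = [Li^+]^3[PO4^3-]
If s mol/L dissolves here, [Li^+] = 3s, [PO4^3-] = 0.82 + s ≈ 0.82 (Ksp is small, so little additional dissolves).
Ksp ≈ (3s)^3 × 0.82
s = 4.1 × 10^-4 M
Check: s = 4.1 × 10^-4 ≪ 0.82, so the approximation is valid.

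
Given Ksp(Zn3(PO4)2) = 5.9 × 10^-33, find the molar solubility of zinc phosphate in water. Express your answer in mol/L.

Zn3(PO4)2(s) ⇌ 3 Zn^2+ + 2 PO4^3-
Ksp = [Zn^2+]^3[PO4^3-]^2
For each mole of Zn3(PO4)2 that dissolves: [Zn^2+] = 3s, [PO4^3-] = 2s.
Ksp = (3s)^3(2s)^2 = 108s^5
s^5 = 5.9 × 10^-33 / 108, so s = 1.4 × 10^-7 M

1.4 x 10^-7 M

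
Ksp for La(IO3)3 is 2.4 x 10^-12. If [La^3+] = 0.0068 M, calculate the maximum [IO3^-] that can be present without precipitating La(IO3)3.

7.1 × 10^-4 M

La(IO3)3(s) ⇌ La^3+(aq) + 3 IO3^-(aq)
Ksp = [La^3+][IO3^-]^3
Precipitation begins when Q = Ksp. With [La^3+] = 0.0068 M:
2.4 x 10^-12 = (0.0068) × [IO3^-]^3
[IO3^-] = (2.4 x 10^-12 / 6.8 x 10^-3)^(1/3) = 7.1 x 10^-4 M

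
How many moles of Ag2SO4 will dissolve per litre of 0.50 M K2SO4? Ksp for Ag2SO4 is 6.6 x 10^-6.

Ag2SO4(s) ⇌ 2 Ag^+ + SO4^2-
Ksp = [Ag^+]^2[SO4^2-]
If s mol/L dissolves here, [Ag^+] = 2s, [SO4^2-] = 0.50 + s ≈ 0.50 (Ksp is small, so little additional dissolves).
Ksp ≈ (2s)^2 × 0.50
s = 1.8 × 10^-3 M
Check: s = 1.8 × 10^-3 ≪ 0.50, so the approximation is valid.

s = 1.8 × 10^-3 M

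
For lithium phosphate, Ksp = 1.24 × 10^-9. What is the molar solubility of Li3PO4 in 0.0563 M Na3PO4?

9.34 × 10^-4 M

Li3PO4(s) ⇌ 3 Li^+(aq) + PO4^3-(aq)
Ksp = [Li^+]^3[PO4^3-]
Let s = moles of Li3PO4 that dissolve per litre. [Li^+] = 3s, [PO4^3-] = 0.0563 + s ≈ 0.0563 (common-ion effect: PO4^3- is already 0.0563 M).
Ksp ≈ (3s)^3 × 0.0563
s = 9.34 × 10^-4 M
Check: s = 9.3 x 10^-4 ≪ 0.0563, so the approximation is valid.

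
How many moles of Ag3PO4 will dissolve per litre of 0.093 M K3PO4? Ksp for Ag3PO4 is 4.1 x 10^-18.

Ag3PO4(s) ⇌ 3 Ag^+ + PO4^3-
Ksp = [Ag^+]^3[PO4^3-]
Let s = moles of Ag3PO4 that dissolve per litre. [Ag^+] = 3s, [PO4^3-] = 0.093 + s ≈ 0.093 (Ksp is small, so little additional dissolves).
Ksp ≈ (3s)^3 × 0.093
s = 1.2 × 10^-6 M
Check: s = 1.2 x 10^-6 ≪ 0.093, so the approximation is valid.

1.2 × 10^-6 M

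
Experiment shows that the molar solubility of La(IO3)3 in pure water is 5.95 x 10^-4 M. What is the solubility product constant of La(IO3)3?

La(IO3)3(s) ⇌ La^3+ + 3 IO3^-
Let s = molar solubility. Then [La^3+] = s and [IO3^-] = 3s.
Ksp = [La^3+][IO3^-]^3
So Ksp = s × (3s)^3 = 27s^4
With s = 5.95 × 10^-4: Ksp = 3.38 × 10^-12

Ksp ≈ 3.38e-12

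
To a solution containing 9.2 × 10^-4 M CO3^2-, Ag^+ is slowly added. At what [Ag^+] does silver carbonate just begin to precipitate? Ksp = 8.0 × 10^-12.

Ag2CO3(s) <=> 2 Ag^+ + CO3^2-
Ksp = [Ag^+]^2[CO3^2-]
Precipitation begins when Q = Ksp. With [CO3^2-] = 9.2 × 10^-4 M:
8.0 × 10^-12 = (9.2 × 10^-4) × [Ag^+]^2
[Ag^+] = (8.0 × 10^-12 / 9.2 × 10^-4)^(1/2) = 9.3 × 10^-5 M

[Ag^+] = 9.3e-5 M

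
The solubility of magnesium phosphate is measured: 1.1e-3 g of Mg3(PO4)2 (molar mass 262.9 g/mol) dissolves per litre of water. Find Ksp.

Molar solubility s = (1.1 × 10^-3 g/L) / (262.9 g/mol) = 4.18 × 10^-6 M.
Mg3(PO4)2(s) ⇌ 3 Mg^2+ + 2 PO4^3-
For each mole of Mg3(PO4)2 that dissolves: [Mg^2+] = 3s, [PO4^3-] = 2s.
Ksp = [Mg^2+]^3[PO4^3-]^2
So Ksp = (3s)^3 × (2s)^2 = 108s^5
With s = 4.18 × 10^-6: Ksp = 1.4 × 10^-25

Ksp = 1.4e-25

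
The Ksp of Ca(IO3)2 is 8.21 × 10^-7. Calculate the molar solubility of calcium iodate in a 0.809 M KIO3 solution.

s = 1.25 × 10^-6 M

Ca(IO3)2(s) <=> Ca^2+ + 2 IO3^-
Ksp = [Ca^2+][IO3^-]^2
Let s = moles of Ca(IO3)2 that dissolve per litre. [Ca^2+] = s, [IO3^-] = 0.809 + 2s ≈ 0.809 (common-ion effect: IO3^- is already 0.809 M).
Ksp ≈ s × (0.809)^2
s = 1.25 × 10^-6 M
Check: 2s = 2.5 x 10^-6 ≪ 0.809, so the approximation is valid.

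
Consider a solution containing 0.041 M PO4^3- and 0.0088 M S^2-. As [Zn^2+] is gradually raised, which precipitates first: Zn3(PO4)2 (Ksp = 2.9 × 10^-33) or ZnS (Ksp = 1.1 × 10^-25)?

ZnS

Precipitation of each salt starts when its ion product equals its Ksp.
For Zn3(PO4)2: 2.9 × 10^-33 = (0.041)^2 × [Zn^2+]^3  ⇒  [Zn^2+] = 1.2 × 10^-10 M.
For ZnS: 1.1 × 10^-25 = 0.0088 × [Zn^2+]  ⇒  [Zn^2+] = 1.3 × 10^-23 M.
The salt with the lower threshold [Zn^2+] precipitates first: ZnS.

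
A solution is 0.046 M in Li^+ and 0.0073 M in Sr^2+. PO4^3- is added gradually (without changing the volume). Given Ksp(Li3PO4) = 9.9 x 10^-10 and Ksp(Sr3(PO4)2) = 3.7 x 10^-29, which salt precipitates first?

Each salt begins to precipitate when Q = Ksp, i.e. when [PO4^3-] reaches its threshold.
For Li3PO4: 9.9 x 10^-10 = (0.046)^3 × [PO4^3-]  ⇒  [PO4^3-] = 1.0 x 10^-5 M.
For Sr3(PO4)2: 3.7 x 10^-29 = (0.0073)^3 × [PO4^3-]^2  ⇒  [PO4^3-] = 9.8 × 10^-12 M.
The salt with the lower threshold [PO4^3-] precipitates first: Sr3(PO4)2.

Sr3(PO4)2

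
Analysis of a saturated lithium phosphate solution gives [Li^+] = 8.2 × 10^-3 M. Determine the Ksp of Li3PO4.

Li3PO4(s) ⇌ 3 Li^+(aq) + PO4^3-(aq)
Stoichiometry gives [PO4^3-] = (1/3)[Li^+] = 2.73 × 10^-3 M.
Ksp = [Li^+]^3[PO4^3-]
Ksp = (8.2 x 10^-3)^3 × 2.73 x 10^-3 = 1.5 × 10^-9

1.5e-9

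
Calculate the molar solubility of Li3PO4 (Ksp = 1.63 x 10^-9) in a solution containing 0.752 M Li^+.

Li3PO4(s) <=> 3 Li^+(aq) + PO4^3-(aq)
Ksp = [Li^+]^3[PO4^3-]
Let s = moles of Li3PO4 that dissolve per litre. [Li^+] = 0.752 + 3s ≈ 0.752, [PO4^3-] = s (since the Li^+ already present dominates).
Ksp ≈ (0.752)^3 × s
s = 3.83 x 10^-9 M
Check: 3s = 1.1 x 10^-8 ≪ 0.752, so the approximation is valid.

s = 3.83 x 10^-9 M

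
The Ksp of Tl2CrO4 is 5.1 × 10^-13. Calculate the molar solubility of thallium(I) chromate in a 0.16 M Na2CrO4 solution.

Tl2CrO4(s) ⇌ 2 Tl^+ + CrO4^2-
Ksp = [Tl^+]^2[CrO4^2-]
Let s = moles of Tl2CrO4 that dissolve per litre. [Tl^+] = 2s, [CrO4^2-] = 0.16 + s ≈ 0.16 (since CrO4^2- from Na2CrO4 dominates).
Ksp ≈ (2s)^2 × 0.16
s = 8.9 × 10^-7 M
Check: s = 8.9 × 10^-7 ≪ 0.16, so the approximation is valid.

8.9e-7 M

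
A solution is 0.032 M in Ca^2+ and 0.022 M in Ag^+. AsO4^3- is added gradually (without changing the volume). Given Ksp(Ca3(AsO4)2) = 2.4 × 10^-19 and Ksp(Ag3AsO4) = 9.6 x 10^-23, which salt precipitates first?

Precipitation of each salt starts when its ion product equals its Ksp.
For Ca3(AsO4)2: 2.4 × 10^-19 = (0.032)^3 × [AsO4^3-]^2  ⇒  [AsO4^3-] = 8.6 × 10^-8 M.
For Ag3AsO4: 9.6 x 10^-23 = (0.022)^3 × [AsO4^3-]  ⇒  [AsO4^3-] = 9.0 x 10^-18 M.
The salt with the lower threshold [AsO4^3-] precipitates first: Ag3AsO4.

Ag3AsO4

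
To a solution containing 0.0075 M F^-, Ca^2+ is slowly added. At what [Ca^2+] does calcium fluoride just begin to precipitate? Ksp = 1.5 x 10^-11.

CaF2(s) <=> Ca^2+ + 2 F^-
Ksp = [Ca^2+][F^-]^2
Precipitation begins when Q = Ksp. With [F^-] = 0.0075 M:
1.5 x 10^-11 = (0.0075)^2 × [Ca^2+]
[Ca^2+] = (1.5 x 10^-11 / 5.63 x 10^-5) = 2.7 x 10^-7 M

[Ca^2+] = 2.7e-7 M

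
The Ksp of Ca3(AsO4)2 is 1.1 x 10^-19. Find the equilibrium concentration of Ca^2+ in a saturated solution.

[Ca^2+] ≈ 1.9 x 10^-4 M

Ca3(AsO4)2(s) <=> 3 Ca^2+ + 2 AsO4^3-
Ksp = [Ca^2+]^3[AsO4^3-]^2
If s mol/L of Ca3(AsO4)2 dissolves, [Ca^2+] = 3s and [AsO4^3-] = 2s.
So Ksp = (3s)^3 × (2s)^2 = 108s^5
Solving, s = (1.1 x 10^-19/108)^(1/5) = 6.33 × 10^-5 M
[Ca^2+] = 3s = 1.9 × 10^-4 M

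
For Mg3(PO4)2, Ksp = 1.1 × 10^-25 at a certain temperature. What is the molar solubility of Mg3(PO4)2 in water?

s ≈ 4.0e-6 M

Mg3(PO4)2(s) ⇌ 3 Mg^2+(aq) + 2 PO4^3-(aq)
Ksp = [Mg^2+]^3[PO4^3-]^2
With molar solubility s: [Mg^2+] = 3s, [PO4^3-] = 2s.
Ksp = (3s)^3(2s)^2 = 108s^5
s^5 = 1.1 × 10^-25 / 108, so s = 4.0 x 10^-6 M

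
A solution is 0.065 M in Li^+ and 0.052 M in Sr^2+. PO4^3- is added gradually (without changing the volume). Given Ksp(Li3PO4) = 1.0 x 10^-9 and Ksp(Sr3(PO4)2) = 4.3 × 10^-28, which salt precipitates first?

Precipitation of each salt starts when its ion product equals its Ksp.
For Li3PO4: 1.0 x 10^-9 = (0.065)^3 × [PO4^3-]  ⇒  [PO4^3-] = 3.6 x 10^-6 M.
For Sr3(PO4)2: 4.3 × 10^-28 = (0.052)^3 × [PO4^3-]^2  ⇒  [PO4^3-] = 1.7 × 10^-12 M.
The salt with the lower threshold [PO4^3-] precipitates first: Sr3(PO4)2.

Sr3(PO4)2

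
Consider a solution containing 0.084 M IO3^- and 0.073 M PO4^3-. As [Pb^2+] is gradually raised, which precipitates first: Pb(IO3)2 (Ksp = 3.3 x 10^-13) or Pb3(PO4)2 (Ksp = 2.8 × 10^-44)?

Each salt begins to precipitate when Q = Ksp, i.e. when [Pb^2+] reaches its threshold.
For Pb(IO3)2: 3.3 x 10^-13 = (0.084)^2 × [Pb^2+]  ⇒  [Pb^2+] = 4.7 × 10^-11 M.
For Pb3(PO4)2: 2.8 × 10^-44 = (0.073)^2 × [Pb^2+]^3  ⇒  [Pb^2+] = 1.7 x 10^-14 M.
The salt with the lower threshold [Pb^2+] precipitates first: Pb3(PO4)2.

Pb3(PO4)2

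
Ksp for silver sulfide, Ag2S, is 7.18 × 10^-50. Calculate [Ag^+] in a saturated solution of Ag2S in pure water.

Ag2S(s) ⇌ 2 Ag^+ + S^2-
Ksp = [Ag^+]^2[S^2-]
With molar solubility s: [Ag^+] = 2s, [S^2-] = s.
So Ksp = (2s)^2 × s = 4s^3
Solving, s = (7.18 × 10^-50/4)^(1/3) = 2.618 × 10^-17 M
[Ag^+] = 2s = 5.24 × 10^-17 M

[Ag^+] ≈ 5.24 x 10^-17 M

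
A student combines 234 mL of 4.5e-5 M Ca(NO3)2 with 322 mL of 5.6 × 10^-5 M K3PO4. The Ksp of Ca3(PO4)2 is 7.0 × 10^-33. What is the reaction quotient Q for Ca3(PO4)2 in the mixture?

Total volume = 234 + 322 = 556 mL.
[Ca^2+] = 4.5 × 10^-5 × (234/556) = 1.89 × 10^-5 M
[PO4^3-] = 5.6 × 10^-5 × (322/556) = 3.24 x 10^-5 M
Ca3(PO4)2(s) <=> 3 Ca^2+ + 2 PO4^3-, so Q = [Ca^2+]^3[PO4^3-]^2
Q = (1.89 x 10^-5)^3(3.24 x 10^-5)^2 = 7.1 x 10^-24
Q > Ksp, so Ca3(PO4)2 will precipitate.

7.1e-24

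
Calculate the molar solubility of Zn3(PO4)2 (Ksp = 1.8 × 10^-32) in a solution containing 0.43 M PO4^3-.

s ≈ 1.5 × 10^-11 M

Zn3(PO4)2(s) <=> 3 Zn^2+ + 2 PO4^3-
Ksp = [Zn^2+]^3[PO4^3-]^2
Let s be the molar solubility in this solution. [Zn^2+] = 3s, [PO4^3-] = 0.43 + 2s ≈ 0.43 (since the PO4^3- already present dominates).
Ksp ≈ (3s)^3 × (0.43)^2
s = 1.5 × 10^-11 M
Check: 2s = 3.1 × 10^-11 ≪ 0.43, so the approximation is valid.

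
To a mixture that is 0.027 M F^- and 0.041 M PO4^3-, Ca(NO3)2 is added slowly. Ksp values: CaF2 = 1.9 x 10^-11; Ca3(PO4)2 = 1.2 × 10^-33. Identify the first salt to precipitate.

Precipitation of each salt starts when its ion product equals its Ksp.
For CaF2: 1.9 x 10^-11 = (0.027)^2 × [Ca^2+]  ⇒  [Ca^2+] = 2.6 × 10^-8 M.
For Ca3(PO4)2: 1.2 × 10^-33 = (0.041)^2 × [Ca^2+]^3  ⇒  [Ca^2+] = 8.9 × 10^-11 M.
The salt with the lower threshold [Ca^2+] precipitates first: Ca3(PO4)2.

Ca3(PO4)2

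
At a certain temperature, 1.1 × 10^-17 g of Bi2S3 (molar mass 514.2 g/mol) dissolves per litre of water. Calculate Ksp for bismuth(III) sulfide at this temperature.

Ksp = 4.8 x 10^-97

Molar solubility s = (1.1 x 10^-17 g/L) / (514.2 g/mol) = 2.14 x 10^-20 M.
Bi2S3(s) ⇌ 2 Bi^3+(aq) + 3 S^2-(aq)
With molar solubility s: [Bi^3+] = 2s, [S^2-] = 3s.
Ksp = [Bi^3+]^2[S^2-]^3
Ksp = (2s)^2(3s)^3 = 108s^5
With s = 2.14 x 10^-20: Ksp = 4.8 × 10^-97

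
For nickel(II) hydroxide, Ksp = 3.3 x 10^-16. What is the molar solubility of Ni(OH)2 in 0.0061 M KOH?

8.9 x 10^-12 M

Ni(OH)2(s) ⇌ Ni^2+ + 2 OH^-
Ksp = [Ni^2+][OH^-]^2
If s mol/L dissolves here, [Ni^2+] = s, [OH^-] = 0.0061 + 2s ≈ 0.0061 (Ksp is small, so little additional dissolves).
Ksp ≈ s × (0.0061)^2
s = 8.9 × 10^-12 M
Check: 2s = 1.8 × 10^-11 ≪ 0.0061, so the approximation is valid.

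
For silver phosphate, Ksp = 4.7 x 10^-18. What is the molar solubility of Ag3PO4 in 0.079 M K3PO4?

Ag3PO4(s) <=> 3 Ag^+(aq) + PO4^3-(aq)
Ksp = [Ag^+]^3[PO4^3-]
Let s = moles of Ag3PO4 that dissolve per litre. [Ag^+] = 3s, [PO4^3-] = 0.079 + s ≈ 0.079 (common-ion effect: PO4^3- is already 0.079 M).
Ksp ≈ (3s)^3 × 0.079
s = 1.3 x 10^-6 M
Check: s = 1.3 × 10^-6 ≪ 0.079, so the approximation is valid.

s = 1.3 × 10^-6 M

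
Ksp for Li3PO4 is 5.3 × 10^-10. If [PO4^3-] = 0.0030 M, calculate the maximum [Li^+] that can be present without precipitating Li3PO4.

5.6e-3 M

Li3PO4(s) <=> 3 Li^+(aq) + PO4^3-(aq)
Ksp = [Li^+]^3[PO4^3-]
Precipitation begins when Q = Ksp. With [PO4^3-] = 0.0030 M:
5.3 × 10^-10 = (0.0030) × [Li^+]^3
[Li^+] = (5.3 × 10^-10 / 3.0 × 10^-3)^(1/3) = 5.6 × 10^-3 M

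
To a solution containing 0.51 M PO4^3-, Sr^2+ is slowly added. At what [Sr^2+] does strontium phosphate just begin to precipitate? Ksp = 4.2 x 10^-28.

Sr3(PO4)2(s) <=> 3 Sr^2+(aq) + 2 PO4^3-(aq)
Ksp = [Sr^2+]^3[PO4^3-]^2
Precipitation begins when Q = Ksp. With [PO4^3-] = 0.51 M:
4.2 x 10^-28 = (0.51)^2 × [Sr^2+]^3
[Sr^2+] = (4.2 x 10^-28 / 2.60 × 10^-1)^(1/3) = 1.2 x 10^-9 M

1.2 × 10^-9 M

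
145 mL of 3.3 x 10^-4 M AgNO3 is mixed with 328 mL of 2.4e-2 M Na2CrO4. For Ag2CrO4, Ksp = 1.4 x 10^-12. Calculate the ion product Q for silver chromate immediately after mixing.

Total volume = 145 + 328 = 473 mL.
[Ag^+] = 3.3 x 10^-4 × (145/473) = 1.01 × 10^-4 M
[CrO4^2-] = 2.4 × 10^-2 × (328/473) = 1.66 x 10^-2 M
Ag2CrO4(s) ⇌ 2 Ag^+(aq) + CrO4^2-(aq), so Q = [Ag^+]^2[CrO4^2-]
Q = (1.01 × 10^-4)^2(1.66 × 10^-2) = 1.7 x 10^-10
Q > Ksp, so Ag2CrO4 will precipitate.

Q = 1.7 × 10^-10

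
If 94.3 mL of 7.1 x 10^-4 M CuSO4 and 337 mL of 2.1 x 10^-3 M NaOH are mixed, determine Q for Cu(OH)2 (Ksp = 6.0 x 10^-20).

4.2 × 10^-10

Total volume = 94.3 + 337 = 431.3 mL.
[Cu^2+] = 7.1 × 10^-4 × (94.3/431.3) = 1.55 × 10^-4 M
[OH^-] = 2.1 × 10^-3 × (337/431.3) = 1.64 x 10^-3 M
Cu(OH)2(s) ⇌ Cu^2+ + 2 OH^-, so Q = [Cu^2+][OH^-]^2
Q = (1.55 × 10^-4)(1.64 x 10^-3)^2 = 4.2 × 10^-10
Q > Ksp, so Cu(OH)2 will precipitate.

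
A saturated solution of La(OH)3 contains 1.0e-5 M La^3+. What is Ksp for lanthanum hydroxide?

2.7 × 10^-19

La(OH)3(s) ⇌ La^3+(aq) + 3 OH^-(aq)
Stoichiometry gives [OH^-] = (3/1)[La^3+] = 3.00 x 10^-5 M.
Ksp = [La^3+][OH^-]^3
Ksp = 1.0 × 10^-5 × (3.00 x 10^-5)^3 = 2.7 × 10^-19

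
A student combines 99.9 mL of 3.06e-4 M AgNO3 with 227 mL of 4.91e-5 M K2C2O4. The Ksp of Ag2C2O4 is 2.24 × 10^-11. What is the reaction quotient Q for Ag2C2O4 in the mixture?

Q ≈ 2.98 x 10^-13

Total volume = 99.9 + 227 = 326.9 mL.
[Ag^+] = 3.06 x 10^-4 × (99.9/326.9) = 9.351 × 10^-5 M
[C2O4^2-] = 4.91 x 10^-5 × (227/326.9) = 3.410 × 10^-5 M
Ag2C2O4(s) ⇌ 2 Ag^+(aq) + C2O4^2-(aq), so Q = [Ag^+]^2[C2O4^2-]
Q = (9.351 × 10^-5)^2(3.410 × 10^-5) = 2.98 × 10^-13
Q < Ksp, so no precipitate of Ag2C2O4 forms.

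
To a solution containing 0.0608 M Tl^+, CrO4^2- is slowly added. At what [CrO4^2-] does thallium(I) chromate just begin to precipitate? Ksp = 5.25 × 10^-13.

[CrO4^2-] ≈ 1.42 × 10^-10 M

Tl2CrO4(s) <=> 2 Tl^+(aq) + CrO4^2-(aq)
Ksp = [Tl^+]^2[CrO4^2-]
Precipitation begins when Q = Ksp. With [Tl^+] = 0.0608 M:
5.25 × 10^-13 = (0.0608)^2 × [CrO4^2-]
[CrO4^2-] = (5.25 × 10^-13 / 3.697 × 10^-3) = 1.42 × 10^-10 M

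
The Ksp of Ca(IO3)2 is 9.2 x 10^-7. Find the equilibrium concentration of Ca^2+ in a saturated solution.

[Ca^2+] = 6.1 x 10^-3 M

Ca(IO3)2(s) ⇌ Ca^2+(aq) + 2 IO3^-(aq)
Ksp = [Ca^2+][IO3^-]^2
If s mol/L of Ca(IO3)2 dissolves, [Ca^2+] = s and [IO3^-] = 2s.
Ksp = s(2s)^2 = 4s^3
Solving, s = (9.2 x 10^-7/4)^(1/3) = 6.13 × 10^-3 M
[Ca^2+] = s = 6.1 × 10^-3 M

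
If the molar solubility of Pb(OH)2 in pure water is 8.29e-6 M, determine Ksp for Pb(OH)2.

2.28 × 10^-15

Pb(OH)2(s) ⇌ Pb^2+(aq) + 2 OH^-(aq)
With molar solubility s: [Pb^2+] = s, [OH^-] = 2s.
Ksp = [Pb^2+][OH^-]^2
So Ksp = s × (2s)^2 = 4s^3
Ksp = 4 × (8.29 × 10^-6)^3 = 2.28 x 10^-15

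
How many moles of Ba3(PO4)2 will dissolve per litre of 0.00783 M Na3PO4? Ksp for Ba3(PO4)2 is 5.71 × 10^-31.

Ba3(PO4)2(s) ⇌ 3 Ba^2+ + 2 PO4^3-
Ksp = [Ba^2+]^3[PO4^3-]^2
Let s be the molar solubility in this solution. [Ba^2+] = 3s, [PO4^3-] = 0.00783 + 2s ≈ 0.00783 (Ksp is small, so little additional dissolves).
Ksp ≈ (3s)^3 × (0.00783)^2
s = 7.01 × 10^-10 M
Check: 2s = 1.4 x 10^-9 ≪ 0.00783, so the approximation is valid.

s = 7.01e-10 M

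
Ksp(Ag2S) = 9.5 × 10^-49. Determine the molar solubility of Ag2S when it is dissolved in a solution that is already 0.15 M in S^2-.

s = 1.3e-24 M

Ag2S(s) <=> 2 Ag^+ + S^2-
Ksp = [Ag^+]^2[S^2-]
Let s = moles of Ag2S that dissolve per litre. [Ag^+] = 2s, [S^2-] = 0.15 + s ≈ 0.15 (Ksp is small, so little additional dissolves).
Ksp ≈ (2s)^2 × 0.15
s = 1.3 × 10^-24 M
Check: s = 1.3 x 10^-24 ≪ 0.15, so the approximation is valid.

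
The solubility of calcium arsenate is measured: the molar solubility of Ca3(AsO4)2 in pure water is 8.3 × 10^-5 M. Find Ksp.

Ca3(AsO4)2(s) <=> 3 Ca^2+ + 2 AsO4^3-
For each mole of Ca3(AsO4)2 that dissolves: [Ca^2+] = 3s, [AsO4^3-] = 2s.
Ksp = [Ca^2+]^3[AsO4^3-]^2
Substituting: Ksp = (3s)^3(2s)^2 = 108s^5
With s = 8.3 x 10^-5: Ksp = 4.3 × 10^-19

4.3 x 10^-19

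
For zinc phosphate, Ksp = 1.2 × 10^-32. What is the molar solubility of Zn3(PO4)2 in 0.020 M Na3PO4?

Zn3(PO4)2(s) ⇌ 3 Zn^2+(aq) + 2 PO4^3-(aq)
Ksp = [Zn^2+]^3[PO4^3-]^2
Let s = moles of Zn3(PO4)2 that dissolve per litre. [Zn^2+] = 3s, [PO4^3-] = 0.020 + 2s ≈ 0.020 (common-ion effect: PO4^3- is already 0.020 M).
Ksp ≈ (3s)^3 × (0.020)^2
s = 1.0 x 10^-10 M
Check: 2s = 2.1 × 10^-10 ≪ 0.020, so the approximation is valid.

s = 1.0 × 10^-10 M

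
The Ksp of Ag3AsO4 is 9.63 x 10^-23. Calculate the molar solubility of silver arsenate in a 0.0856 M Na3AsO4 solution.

s ≈ 3.47e-8 M

Ag3AsO4(s) ⇌ 3 Ag^+ + AsO4^3-
Ksp = [Ag^+]^3[AsO4^3-]
If s mol/L dissolves here, [Ag^+] = 3s, [AsO4^3-] = 0.0856 + s ≈ 0.0856 (common-ion effect: AsO4^3- is already 0.0856 M).
Ksp ≈ (3s)^3 × 0.0856
s = 3.47 × 10^-8 M
Check: s = 3.5 × 10^-8 ≪ 0.0856, so the approximation is valid.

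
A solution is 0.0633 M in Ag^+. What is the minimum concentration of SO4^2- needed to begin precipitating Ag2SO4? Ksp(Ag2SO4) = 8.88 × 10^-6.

2.22 × 10^-3 M

Ag2SO4(s) <=> 2 Ag^+ + SO4^2-
Ksp = [Ag^+]^2[SO4^2-]
Precipitation begins when Q = Ksp. With [Ag^+] = 0.0633 M:
8.88 × 10^-6 = (0.0633)^2 × [SO4^2-]
[SO4^2-] = (8.88 × 10^-6 / 4.007 × 10^-3) = 2.22 × 10^-3 M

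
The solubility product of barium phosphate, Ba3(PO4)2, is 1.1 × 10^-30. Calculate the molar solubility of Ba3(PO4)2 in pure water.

4.0 × 10^-7 M

Ba3(PO4)2(s) ⇌ 3 Ba^2+ + 2 PO4^3-
Ksp = [Ba^2+]^3[PO4^3-]^2
With molar solubility s: [Ba^2+] = 3s, [PO4^3-] = 2s.
So Ksp = (3s)^3 × (2s)^2 = 108s^5
s = (1.1 × 10^-30 / 108)^(1/5) = 4.0 × 10^-7 M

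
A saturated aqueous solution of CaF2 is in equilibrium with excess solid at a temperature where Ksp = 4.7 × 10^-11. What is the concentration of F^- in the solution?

CaF2(s) ⇌ Ca^2+ + 2 F^-
Ksp = [Ca^2+][F^-]^2
If s mol/L of CaF2 dissolves, [Ca^2+] = s and [F^-] = 2s.
Ksp = s(2s)^2 = 4s^3
s = (4.7 × 10^-11 / 4)^(1/3) = 2.27 × 10^-4 M
[F^-] = 2s = 4.5 × 10^-4 M

4.5 × 10^-4 M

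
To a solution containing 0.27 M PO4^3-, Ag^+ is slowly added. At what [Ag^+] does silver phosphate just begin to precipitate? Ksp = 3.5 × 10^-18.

Ag3PO4(s) <=> 3 Ag^+ + PO4^3-
Ksp = [Ag^+]^3[PO4^3-]
Precipitation begins when Q = Ksp. With [PO4^3-] = 0.27 M:
3.5 × 10^-18 = (0.27) × [Ag^+]^3
[Ag^+] = (3.5 × 10^-18 / 2.7 × 10^-1)^(1/3) = 2.3 × 10^-6 M

[Ag^+] ≈ 2.3e-6 M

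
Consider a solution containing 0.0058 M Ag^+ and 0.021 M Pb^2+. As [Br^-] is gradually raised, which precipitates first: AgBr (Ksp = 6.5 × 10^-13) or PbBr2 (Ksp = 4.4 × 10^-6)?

Precipitation of each salt starts when its ion product equals its Ksp.
For AgBr: 6.5 × 10^-13 = 0.0058 × [Br^-]  ⇒  [Br^-] = 1.1 × 10^-10 M.
For PbBr2: 4.4 × 10^-6 = 0.021 × [Br^-]^2  ⇒  [Br^-] = 1.4 × 10^-2 M.
The salt with the lower threshold [Br^-] precipitates first: AgBr.

AgBr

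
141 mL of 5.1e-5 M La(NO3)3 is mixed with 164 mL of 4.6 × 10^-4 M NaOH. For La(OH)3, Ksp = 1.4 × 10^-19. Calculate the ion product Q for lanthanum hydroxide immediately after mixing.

Total volume = 141 + 164 = 305 mL.
[La^3+] = 5.1 × 10^-5 × (141/305) = 2.36 × 10^-5 M
[OH^-] = 4.6 x 10^-4 × (164/305) = 2.47 x 10^-4 M
La(OH)3(s) ⇌ La^3+(aq) + 3 OH^-(aq), so Q = [La^3+][OH^-]^3
Q = (2.36 × 10^-5)(2.47 x 10^-4)^3 = 3.6 × 10^-16
Q > Ksp, so La(OH)3 will precipitate.

3.6e-16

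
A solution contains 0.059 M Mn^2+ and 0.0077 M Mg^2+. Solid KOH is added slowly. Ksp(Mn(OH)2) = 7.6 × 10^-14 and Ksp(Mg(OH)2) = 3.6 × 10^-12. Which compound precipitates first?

Mn(OH)2

Precipitation of each salt starts when its ion product equals its Ksp.
For Mn(OH)2: 7.6 × 10^-14 = 0.059 × [OH^-]^2  ⇒  [OH^-] = 1.1 x 10^-6 M.
For Mg(OH)2: 3.6 × 10^-12 = 0.0077 × [OH^-]^2  ⇒  [OH^-] = 2.2 × 10^-5 M.
The salt with the lower threshold [OH^-] precipitates first: Mn(OH)2.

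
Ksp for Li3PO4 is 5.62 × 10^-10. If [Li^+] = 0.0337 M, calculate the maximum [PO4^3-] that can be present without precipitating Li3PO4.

Li3PO4(s) ⇌ 3 Li^+ + PO4^3-
Ksp = [Li^+]^3[PO4^3-]
Precipitation begins when Q = Ksp. With [Li^+] = 0.0337 M:
5.62 × 10^-10 = (0.0337)^3 × [PO4^3-]
[PO4^3-] = (5.62 × 10^-10 / 3.827 x 10^-5) = 1.47 x 10^-5 M

1.47 × 10^-5 M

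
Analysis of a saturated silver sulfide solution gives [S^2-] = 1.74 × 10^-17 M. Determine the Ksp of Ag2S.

Ksp ≈ 2.11 × 10^-50

Ag2S(s) <=> 2 Ag^+ + S^2-
Stoichiometry gives [Ag^+] = (2/1)[S^2-] = 3.480 × 10^-17 M.
Ksp = [Ag^+]^2[S^2-]
Ksp = (3.480 × 10^-17)^2 × 1.74 x 10^-17 = 2.11 × 10^-50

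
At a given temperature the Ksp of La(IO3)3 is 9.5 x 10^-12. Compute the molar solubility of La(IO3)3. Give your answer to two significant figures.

La(IO3)3(s) ⇌ La^3+(aq) + 3 IO3^-(aq)
Ksp = [La^3+][IO3^-]^3
If s mol/L of La(IO3)3 dissolves, [La^3+] = s and [IO3^-] = 3s.
So Ksp = s × (3s)^3 = 27s^4
s^4 = 9.5 x 10^-12 / 27, so s = 7.7 x 10^-4 M

s ≈ 7.7e-4 M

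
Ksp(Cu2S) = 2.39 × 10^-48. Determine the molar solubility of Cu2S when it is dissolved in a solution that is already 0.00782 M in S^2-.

Cu2S(s) ⇌ 2 Cu^+ + S^2-
Ksp = [Cu^+]^2[S^2-]
If s mol/L dissolves here, [Cu^+] = 2s, [S^2-] = 0.00782 + s ≈ 0.00782 (Ksp is small, so little additional dissolves).
Ksp ≈ (2s)^2 × 0.00782
s = 8.74 × 10^-24 M
Check: s = 8.7 × 10^-24 ≪ 0.00782, so the approximation is valid.

s = 8.74e-24 M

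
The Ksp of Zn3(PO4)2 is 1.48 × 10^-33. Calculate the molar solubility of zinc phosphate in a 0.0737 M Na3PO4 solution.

s = 2.16 × 10^-11 M

Zn3(PO4)2(s) <=> 3 Zn^2+ + 2 PO4^3-
Ksp = [Zn^2+]^3[PO4^3-]^2
Let s = moles of Zn3(PO4)2 that dissolve per litre. [Zn^2+] = 3s, [PO4^3-] = 0.0737 + 2s ≈ 0.0737 (common-ion effect: PO4^3- is already 0.0737 M).
Ksp ≈ (3s)^3 × (0.0737)^2
s = 2.16 × 10^-11 M
Check: 2s = 4.3 x 10^-11 ≪ 0.0737, so the approximation is valid.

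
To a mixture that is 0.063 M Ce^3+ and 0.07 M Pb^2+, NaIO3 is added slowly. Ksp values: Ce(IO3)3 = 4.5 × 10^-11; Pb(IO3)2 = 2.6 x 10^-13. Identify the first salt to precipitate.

Pb(IO3)2

Each salt begins to precipitate when Q = Ksp, i.e. when [IO3^-] reaches its threshold.
For Ce(IO3)3: 4.5 × 10^-11 = 0.063 × [IO3^-]^3  ⇒  [IO3^-] = 8.9 x 10^-4 M.
For Pb(IO3)2: 2.6 x 10^-13 = 0.07 × [IO3^-]^2  ⇒  [IO3^-] = 1.9 x 10^-6 M.
The salt with the lower threshold [IO3^-] precipitates first: Pb(IO3)2.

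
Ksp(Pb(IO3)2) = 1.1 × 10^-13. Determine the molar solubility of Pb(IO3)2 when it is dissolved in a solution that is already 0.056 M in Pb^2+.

s = 7.0 × 10^-7 M

Pb(IO3)2(s) <=> Pb^2+(aq) + 2 IO3^-(aq)
Ksp = [Pb^2+][IO3^-]^2
Let s = moles of Pb(IO3)2 that dissolve per litre. [Pb^2+] = 0.056 + s ≈ 0.056, [IO3^-] = 2s (since the Pb^2+ already present dominates).
Ksp ≈ 0.056 × (2s)^2
s = 7.0 x 10^-7 M
Check: s = 7.0 × 10^-7 ≪ 0.056, so the approximation is valid.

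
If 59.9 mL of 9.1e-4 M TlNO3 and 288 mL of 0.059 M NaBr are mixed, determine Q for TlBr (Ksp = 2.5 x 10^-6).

Total volume = 59.9 + 288 = 347.9 mL.
[Tl^+] = 9.1 x 10^-4 × (59.9/347.9) = 1.57 × 10^-4 M
[Br^-] = 5.9 × 10^-2 × (288/347.9) = 4.88 × 10^-2 M
TlBr(s) <=> Tl^+ + Br^-, so Q = [Tl^+][Br^-]
Q = (1.57 x 10^-4)(4.88 × 10^-2) = 7.7 × 10^-6
Q > Ksp, so TlBr will precipitate.

7.7e-6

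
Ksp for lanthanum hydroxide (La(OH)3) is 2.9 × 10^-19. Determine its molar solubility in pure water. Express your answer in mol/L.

La(OH)3(s) ⇌ La^3+ + 3 OH^-
Ksp = [La^3+][OH^-]^3
If s mol/L of La(OH)3 dissolves, [La^3+] = s and [OH^-] = 3s.
Substituting: Ksp = s(3s)^3 = 27s^4
s^4 = 2.9 × 10^-19 / 27, so s = 1.0 x 10^-5 M

1.0e-5 M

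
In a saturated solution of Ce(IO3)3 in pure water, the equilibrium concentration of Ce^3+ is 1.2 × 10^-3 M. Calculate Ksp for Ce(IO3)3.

Ce(IO3)3(s) ⇌ Ce^3+(aq) + 3 IO3^-(aq)
Stoichiometry gives [IO3^-] = (3/1)[Ce^3+] = 3.60 x 10^-3 M.
Ksp = [Ce^3+][IO3^-]^3
Ksp = 1.2 × 10^-3 × (3.60 x 10^-3)^3 = 5.6 x 10^-11

Ksp = 5.6e-11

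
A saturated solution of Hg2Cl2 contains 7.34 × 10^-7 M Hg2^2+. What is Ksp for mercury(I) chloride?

Ksp ≈ 1.58 x 10^-18

Hg2Cl2(s) <=> Hg2^2+(aq) + 2 Cl^-(aq)
Stoichiometry gives [Cl^-] = (2/1)[Hg2^2+] = 1.468 × 10^-6 M.
Ksp = [Hg2^2+][Cl^-]^2
Ksp = 7.34 × 10^-7 × (1.468 × 10^-6)^2 = 1.58 x 10^-18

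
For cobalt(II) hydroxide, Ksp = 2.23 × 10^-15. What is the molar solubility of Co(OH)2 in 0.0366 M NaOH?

1.66 x 10^-12 M

Co(OH)2(s) <=> Co^2+(aq) + 2 OH^-(aq)
Ksp = [Co^2+][OH^-]^2
Let s = moles of Co(OH)2 that dissolve per litre. [Co^2+] = s, [OH^-] = 0.0366 + 2s ≈ 0.0366 (since OH^- from NaOH dominates).
Ksp ≈ s × (0.0366)^2
s = 1.66 × 10^-12 M
Check: 2s = 3.3 × 10^-12 ≪ 0.0366, so the approximation is valid.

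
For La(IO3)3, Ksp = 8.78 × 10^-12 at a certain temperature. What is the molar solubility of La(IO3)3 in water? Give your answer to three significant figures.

7.55 × 10^-4 M

La(IO3)3(s) ⇌ La^3+(aq) + 3 IO3^-(aq)
Ksp = [La^3+][IO3^-]^3
Let s = molar solubility. Then [La^3+] = s and [IO3^-] = 3s.
So Ksp = s × (3s)^3 = 27s^4
Solving, s = (8.78 × 10^-12/27)^(1/4) = 7.55 × 10^-4 M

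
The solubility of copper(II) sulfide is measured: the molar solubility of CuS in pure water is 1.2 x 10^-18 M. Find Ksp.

Ksp = 1.4e-36

CuS(s) ⇌ Cu^2+(aq) + S^2-(aq)
For each mole of CuS that dissolves: [Cu^2+] = s, [S^2-] = s.
Ksp = [Cu^2+][S^2-]
Ksp = s^2
With s = 1.2 × 10^-18: Ksp = 1.4 x 10^-36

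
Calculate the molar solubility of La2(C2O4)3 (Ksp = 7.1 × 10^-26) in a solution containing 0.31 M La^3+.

La2(C2O4)3(s) <=> 2 La^3+(aq) + 3 C2O4^2-(aq)
Ksp = [La^3+]^2[C2O4^2-]^3
Let s be the molar solubility in this solution. [La^3+] = 0.31 + 2s ≈ 0.31, [C2O4^2-] = 3s (Ksp is small, so little additional dissolves).
Ksp ≈ (0.31)^2 × (3s)^3
s = 3.0 x 10^-9 M
Check: 2s = 6.0 x 10^-9 ≪ 0.31, so the approximation is valid.

s = 3.0e-9 M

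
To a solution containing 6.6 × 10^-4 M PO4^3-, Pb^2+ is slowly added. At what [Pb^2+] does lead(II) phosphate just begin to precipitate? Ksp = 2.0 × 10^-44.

3.6 × 10^-13 M

Pb3(PO4)2(s) ⇌ 3 Pb^2+ + 2 PO4^3-
Ksp = [Pb^2+]^3[PO4^3-]^2
Precipitation begins when Q = Ksp. With [PO4^3-] = 6.6 × 10^-4 M:
2.0 × 10^-44 = (6.6 × 10^-4)^2 × [Pb^2+]^3
[Pb^2+] = (2.0 × 10^-44 / 4.36 × 10^-7)^(1/3) = 3.6 × 10^-13 M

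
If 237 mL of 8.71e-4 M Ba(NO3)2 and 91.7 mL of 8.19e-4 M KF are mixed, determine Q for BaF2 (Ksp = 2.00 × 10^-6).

Q ≈ 3.28e-11

Total volume = 237 + 91.7 = 328.7 mL.
[Ba^2+] = 8.71 x 10^-4 × (237/328.7) = 6.280 × 10^-4 M
[F^-] = 8.19 × 10^-4 × (91.7/328.7) = 2.285 x 10^-4 M
BaF2(s) <=> Ba^2+(aq) + 2 F^-(aq), so Q = [Ba^2+][F^-]^2
Q = (6.280 × 10^-4)(2.285 × 10^-4)^2 = 3.28 x 10^-11
Q < Ksp, so no precipitate of BaF2 forms.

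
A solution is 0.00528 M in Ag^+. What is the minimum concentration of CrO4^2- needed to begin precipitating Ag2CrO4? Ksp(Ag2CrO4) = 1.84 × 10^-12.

6.60e-8 M

Ag2CrO4(s) ⇌ 2 Ag^+(aq) + CrO4^2-(aq)
Ksp = [Ag^+]^2[CrO4^2-]
Precipitation begins when Q = Ksp. With [Ag^+] = 0.00528 M:
1.84 × 10^-12 = (0.00528)^2 × [CrO4^2-]
[CrO4^2-] = (1.84 × 10^-12 / 2.788 × 10^-5) = 6.60 × 10^-8 M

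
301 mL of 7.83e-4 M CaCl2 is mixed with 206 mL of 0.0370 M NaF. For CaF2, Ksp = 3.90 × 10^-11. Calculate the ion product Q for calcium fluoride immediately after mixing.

Total volume = 301 + 206 = 507 mL.
[Ca^2+] = 7.83 x 10^-4 × (301/507) = 4.649 × 10^-4 M
[F^-] = 3.70 × 10^-2 × (206/507) = 1.503 x 10^-2 M
CaF2(s) ⇌ Ca^2+ + 2 F^-, so Q = [Ca^2+][F^-]^2
Q = (4.649 × 10^-4)(1.503 × 10^-2)^2 = 1.05 × 10^-7
Q > Ksp, so CaF2 will precipitate.

1.05 × 10^-7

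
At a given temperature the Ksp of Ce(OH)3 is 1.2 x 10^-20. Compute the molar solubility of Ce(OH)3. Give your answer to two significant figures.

4.6 × 10^-6 M

Ce(OH)3(s) <=> Ce^3+ + 3 OH^-
Ksp = [Ce^3+][OH^-]^3
If s mol/L of Ce(OH)3 dissolves, [Ce^3+] = s and [OH^-] = 3s.
So Ksp = s × (3s)^3 = 27s^4
s^4 = 1.2 x 10^-20 / 27, so s = 4.6 x 10^-6 M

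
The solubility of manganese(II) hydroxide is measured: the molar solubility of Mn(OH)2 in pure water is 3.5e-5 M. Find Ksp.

Mn(OH)2(s) <=> Mn^2+(aq) + 2 OH^-(aq)
If s mol/L of Mn(OH)2 dissolves, [Mn^2+] = s and [OH^-] = 2s.
Ksp = [Mn^2+][OH^-]^2
Ksp = s(2s)^2 = 4s^3
With s = 3.5 × 10^-5: Ksp = 1.7 × 10^-13

1.7 × 10^-13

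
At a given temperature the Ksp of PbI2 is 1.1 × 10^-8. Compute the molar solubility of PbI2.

1.4 x 10^-3 M

PbI2(s) ⇌ Pb^2+(aq) + 2 I^-(aq)
Ksp = [Pb^2+][I^-]^2
Let s = molar solubility. Then [Pb^2+] = s and [I^-] = 2s.
So Ksp = s × (2s)^2 = 4s^3
s^3 = 1.1 × 10^-8 / 4, so s = 1.4 × 10^-3 M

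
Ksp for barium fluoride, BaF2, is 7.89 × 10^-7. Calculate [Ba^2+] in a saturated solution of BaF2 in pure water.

[Ba^2+] = 5.82e-3 M

BaF2(s) <=> Ba^2+ + 2 F^-
Ksp = [Ba^2+][F^-]^2
For each mole of BaF2 that dissolves: [Ba^2+] = s, [F^-] = 2s.
So Ksp = s × (2s)^2 = 4s^3
s^3 = 7.89 × 10^-7 / 4, so s = 5.821 × 10^-3 M
[Ba^2+] = s = 5.82 × 10^-3 M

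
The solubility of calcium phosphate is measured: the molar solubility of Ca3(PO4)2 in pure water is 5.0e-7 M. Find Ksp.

3.4e-30

Ca3(PO4)2(s) ⇌ 3 Ca^2+ + 2 PO4^3-
If s mol/L of Ca3(PO4)2 dissolves, [Ca^2+] = 3s and [PO4^3-] = 2s.
Ksp = [Ca^2+]^3[PO4^3-]^2
Ksp = (3s)^3(2s)^2 = 108s^5
Ksp = 108 × (5.0 × 10^-7)^5 = 3.4 × 10^-30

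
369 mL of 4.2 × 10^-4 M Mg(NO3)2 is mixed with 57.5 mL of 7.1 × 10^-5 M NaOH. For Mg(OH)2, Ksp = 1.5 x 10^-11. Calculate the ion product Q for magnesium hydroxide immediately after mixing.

Total volume = 369 + 57.5 = 426.5 mL.
[Mg^2+] = 4.2 x 10^-4 × (369/426.5) = 3.63 × 10^-4 M
[OH^-] = 7.1 × 10^-5 × (57.5/426.5) = 9.57 x 10^-6 M
Mg(OH)2(s) ⇌ Mg^2+ + 2 OH^-, so Q = [Mg^2+][OH^-]^2
Q = (3.63 x 10^-4)(9.57 x 10^-6)^2 = 3.3 × 10^-14
Q < Ksp, so no precipitate of Mg(OH)2 forms.

Q ≈ 3.3 × 10^-14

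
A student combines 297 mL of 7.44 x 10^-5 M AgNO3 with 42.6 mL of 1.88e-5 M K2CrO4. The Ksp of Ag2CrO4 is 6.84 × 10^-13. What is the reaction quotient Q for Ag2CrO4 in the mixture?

Total volume = 297 + 42.6 = 339.6 mL.
[Ag^+] = 7.44 × 10^-5 × (297/339.6) = 6.507 × 10^-5 M
[CrO4^2-] = 1.88 × 10^-5 × (42.6/339.6) = 2.358 × 10^-6 M
Ag2CrO4(s) ⇌ 2 Ag^+(aq) + CrO4^2-(aq), so Q = [Ag^+]^2[CrO4^2-]
Q = (6.507 × 10^-5)^2(2.358 × 10^-6) = 9.98 × 10^-15
Q < Ksp, so no precipitate of Ag2CrO4 forms.

Q = 9.98 x 10^-15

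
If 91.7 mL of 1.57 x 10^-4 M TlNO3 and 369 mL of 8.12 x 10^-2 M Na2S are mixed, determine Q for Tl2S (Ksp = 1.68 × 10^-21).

Total volume = 91.7 + 369 = 460.7 mL.
[Tl^+] = 1.57 × 10^-4 × (91.7/460.7) = 3.125 × 10^-5 M
[S^2-] = 8.12 × 10^-2 × (369/460.7) = 6.504 x 10^-2 M
Tl2S(s) <=> 2 Tl^+ + S^2-, so Q = [Tl^+]^2[S^2-]
Q = (3.125 × 10^-5)^2(6.504 × 10^-2) = 6.35 x 10^-11
Q > Ksp, so Tl2S will precipitate.

Q ≈ 6.35 x 10^-11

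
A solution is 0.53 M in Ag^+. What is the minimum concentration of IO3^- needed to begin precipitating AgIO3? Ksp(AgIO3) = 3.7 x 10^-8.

AgIO3(s) ⇌ Ag^+(aq) + IO3^-(aq)
Ksp = [Ag^+][IO3^-]
Precipitation begins when Q = Ksp. With [Ag^+] = 0.53 M:
3.7 x 10^-8 = (0.53) × [IO3^-]
[IO3^-] = (3.7 x 10^-8 / 5.3 x 10^-1) = 7.0 x 10^-8 M

[IO3^-] ≈ 7.0 × 10^-8 M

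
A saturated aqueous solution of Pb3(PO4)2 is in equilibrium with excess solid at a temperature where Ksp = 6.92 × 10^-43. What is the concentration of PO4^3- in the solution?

Pb3(PO4)2(s) ⇌ 3 Pb^2+ + 2 PO4^3-
Ksp = [Pb^2+]^3[PO4^3-]^2
With molar solubility s: [Pb^2+] = 3s, [PO4^3-] = 2s.
So Ksp = (3s)^3 × (2s)^2 = 108s^5
s^5 = 6.92 × 10^-43 / 108, so s = 1.450 × 10^-9 M
[PO4^3-] = 2s = 2.90 × 10^-9 M

[PO4^3-] ≈ 2.90 × 10^-9 M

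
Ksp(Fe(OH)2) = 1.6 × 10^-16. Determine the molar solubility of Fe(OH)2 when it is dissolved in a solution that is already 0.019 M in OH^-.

s ≈ 4.4 × 10^-13 M

Fe(OH)2(s) <=> Fe^2+(aq) + 2 OH^-(aq)
Ksp = [Fe^2+][OH^-]^2
Let s = moles of Fe(OH)2 that dissolve per litre. [Fe^2+] = s, [OH^-] = 0.019 + 2s ≈ 0.019 (Ksp is small, so little additional dissolves).
Ksp ≈ s × (0.019)^2
s = 4.4 x 10^-13 M
Check: 2s = 8.9 x 10^-13 ≪ 0.019, so the approximation is valid.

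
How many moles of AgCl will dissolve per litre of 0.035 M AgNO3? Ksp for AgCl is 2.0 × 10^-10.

s = 5.7 × 10^-9 M

AgCl(s) <=> Ag^+(aq) + Cl^-(aq)
Ksp = [Ag^+][Cl^-]
Let s be the molar solubility in this solution. [Ag^+] = 0.035 + s ≈ 0.035, [Cl^-] = s (common-ion effect: Ag^+ is already 0.035 M).
Ksp ≈ 0.035 × s
s = 5.7 × 10^-9 M
Check: s = 5.7 × 10^-9 ≪ 0.035, so the approximation is valid.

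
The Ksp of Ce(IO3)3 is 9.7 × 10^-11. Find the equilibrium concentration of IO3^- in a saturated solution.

Ce(IO3)3(s) <=> Ce^3+(aq) + 3 IO3^-(aq)
Ksp = [Ce^3+][IO3^-]^3
With molar solubility s: [Ce^3+] = s, [IO3^-] = 3s.
So Ksp = s × (3s)^3 = 27s^4
Solving, s = (9.7 × 10^-11/27)^(1/4) = 1.38 × 10^-3 M
[IO3^-] = 3s = 4.1 x 10^-3 M

[IO3^-] = 4.1 x 10^-3 M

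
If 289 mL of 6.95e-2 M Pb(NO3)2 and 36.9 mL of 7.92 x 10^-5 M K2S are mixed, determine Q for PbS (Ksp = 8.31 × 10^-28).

5.53 × 10^-7

Total volume = 289 + 36.9 = 325.9 mL.
[Pb^2+] = 6.95 × 10^-2 × (289/325.9) = 6.163 × 10^-2 M
[S^2-] = 7.92 × 10^-5 × (36.9/325.9) = 8.967 × 10^-6 M
PbS(s) ⇌ Pb^2+ + S^2-, so Q = [Pb^2+][S^2-]
Q = (6.163 × 10^-2)(8.967 × 10^-6) = 5.53 × 10^-7
Q > Ksp, so PbS will precipitate.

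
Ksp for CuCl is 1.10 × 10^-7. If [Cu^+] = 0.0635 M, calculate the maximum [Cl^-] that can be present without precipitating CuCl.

[Cl^-] ≈ 1.73 × 10^-6 M

CuCl(s) ⇌ Cu^+ + Cl^-
Ksp = [Cu^+][Cl^-]
Precipitation begins when Q = Ksp. With [Cu^+] = 0.0635 M:
1.10 × 10^-7 = (0.0635) × [Cl^-]
[Cl^-] = (1.10 × 10^-7 / 6.35 × 10^-2) = 1.73 × 10^-6 M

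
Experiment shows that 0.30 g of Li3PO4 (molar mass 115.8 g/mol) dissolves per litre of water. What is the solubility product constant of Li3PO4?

Molar solubility s = (3.0 × 10^-1 g/L) / (115.8 g/mol) = 2.59 x 10^-3 M.
Li3PO4(s) ⇌ 3 Li^+ + PO4^3-
Let s = molar solubility. Then [Li^+] = 3s and [PO4^3-] = s.
Ksp = [Li^+]^3[PO4^3-]
Ksp = (3s)^3s = 27s^4
With s = 2.59 x 10^-3: Ksp = 1.2 x 10^-9

1.2e-9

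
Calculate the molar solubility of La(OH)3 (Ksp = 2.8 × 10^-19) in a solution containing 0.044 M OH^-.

3.3e-15 M

La(OH)3(s) ⇌ La^3+(aq) + 3 OH^-(aq)
Ksp = [La^3+][OH^-]^3
Let s = moles of La(OH)3 that dissolve per litre. [La^3+] = s, [OH^-] = 0.044 + 3s ≈ 0.044 (since the OH^- already present dominates).
Ksp ≈ s × (0.044)^3
s = 3.3 × 10^-15 M
Check: 3s = 9.9 x 10^-15 ≪ 0.044, so the approximation is valid.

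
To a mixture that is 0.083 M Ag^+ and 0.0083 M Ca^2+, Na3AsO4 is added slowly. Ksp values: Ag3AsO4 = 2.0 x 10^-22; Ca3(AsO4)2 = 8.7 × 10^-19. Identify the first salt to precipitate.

Each salt begins to precipitate when Q = Ksp, i.e. when [AsO4^3-] reaches its threshold.
For Ag3AsO4: 2.0 x 10^-22 = (0.083)^3 × [AsO4^3-]  ⇒  [AsO4^3-] = 3.5 x 10^-19 M.
For Ca3(AsO4)2: 8.7 × 10^-19 = (0.0083)^3 × [AsO4^3-]^2  ⇒  [AsO4^3-] = 1.2 × 10^-6 M.
The salt with the lower threshold [AsO4^3-] precipitates first: Ag3AsO4.

Ag3AsO4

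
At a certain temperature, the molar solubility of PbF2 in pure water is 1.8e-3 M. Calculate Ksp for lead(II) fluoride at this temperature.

PbF2(s) ⇌ Pb^2+ + 2 F^-
If s mol/L of PbF2 dissolves, [Pb^2+] = s and [F^-] = 2s.
Ksp = [Pb^2+][F^-]^2
Substituting: Ksp = s(2s)^2 = 4s^3
With s = 1.8 x 10^-3: Ksp = 2.3 × 10^-8

2.3 x 10^-8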